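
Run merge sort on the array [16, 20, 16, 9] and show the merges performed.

Divide and conquer:
  Merge [16] + [20] -> [16, 20]
  Merge [16] + [9] -> [9, 16]
  Merge [16, 20] + [9, 16] -> [9, 16, 16, 20]


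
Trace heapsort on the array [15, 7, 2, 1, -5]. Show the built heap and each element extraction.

Build heap: [15, 7, 2, 1, -5]
Extract 15: [7, 1, 2, -5, 15]
Extract 7: [2, 1, -5, 7, 15]
Extract 2: [1, -5, 2, 7, 15]
Extract 1: [-5, 1, 2, 7, 15]


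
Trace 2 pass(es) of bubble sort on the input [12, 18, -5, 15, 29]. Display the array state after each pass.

After pass 1: [12, -5, 15, 18, 29] (2 swaps)
After pass 2: [-5, 12, 15, 18, 29] (1 swaps)
Total swaps: 3


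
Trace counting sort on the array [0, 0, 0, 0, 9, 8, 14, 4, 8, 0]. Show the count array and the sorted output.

Count array: [5, 0, 0, 0, 1, 0, 0, 0, 2, 1, 0, 0, 0, 0, 1]
(count[i] = number of elements equal to i)
Cumulative count: [5, 5, 5, 5, 6, 6, 6, 6, 8, 9, 9, 9, 9, 9, 10]
Sorted: [0, 0, 0, 0, 0, 4, 8, 8, 9, 14]


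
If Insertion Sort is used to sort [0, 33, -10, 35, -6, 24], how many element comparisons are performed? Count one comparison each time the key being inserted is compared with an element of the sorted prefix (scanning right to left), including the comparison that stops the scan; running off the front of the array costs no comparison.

Insert 33: 0 <= 33 (stop) = 1 comparison(s) -> [0, 33, -10, 35, -6, 24]
Insert -10: 33 > -10 (shift), 0 > -10 (shift), reached front = 2 comparison(s) -> [-10, 0, 33, 35, -6, 24]
Insert 35: 33 <= 35 (stop) = 1 comparison(s) -> [-10, 0, 33, 35, -6, 24]
Insert -6: 35 > -6 (shift), 33 > -6 (shift), 0 > -6 (shift), -10 <= -6 (stop) = 4 comparison(s) -> [-10, -6, 0, 33, 35, 24]
Insert 24: 35 > 24 (shift), 33 > 24 (shift), 0 <= 24 (stop) = 3 comparison(s) -> [-10, -6, 0, 24, 33, 35]
Total comparisons: 1 + 2 + 1 + 4 + 3 = 11


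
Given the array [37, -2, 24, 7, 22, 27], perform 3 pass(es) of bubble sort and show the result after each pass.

After pass 1: [-2, 24, 7, 22, 27, 37] (5 swaps)
After pass 2: [-2, 7, 22, 24, 27, 37] (2 swaps)
After pass 3: [-2, 7, 22, 24, 27, 37] (0 swaps)
Total swaps: 7


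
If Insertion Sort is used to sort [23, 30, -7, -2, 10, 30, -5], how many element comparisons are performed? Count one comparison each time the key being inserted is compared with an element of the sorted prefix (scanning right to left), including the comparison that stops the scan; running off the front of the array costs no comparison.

Insert 30: 23 <= 30 (stop) = 1 comparison(s) -> [23, 30, -7, -2, 10, 30, -5]
Insert -7: 30 > -7 (shift), 23 > -7 (shift), reached front = 2 comparison(s) -> [-7, 23, 30, -2, 10, 30, -5]
Insert -2: 30 > -2 (shift), 23 > -2 (shift), -7 <= -2 (stop) = 3 comparison(s) -> [-7, -2, 23, 30, 10, 30, -5]
Insert 10: 30 > 10 (shift), 23 > 10 (shift), -2 <= 10 (stop) = 3 comparison(s) -> [-7, -2, 10, 23, 30, 30, -5]
Insert 30: 30 <= 30 (stop) = 1 comparison(s) -> [-7, -2, 10, 23, 30, 30, -5]
Insert -5: 30 > -5 (shift), 30 > -5 (shift), 23 > -5 (shift), 10 > -5 (shift), -2 > -5 (shift), -7 <= -5 (stop) = 6 comparison(s) -> [-7, -5, -2, 10, 23, 30, 30]
Total comparisons: 1 + 2 + 3 + 3 + 1 + 6 = 16


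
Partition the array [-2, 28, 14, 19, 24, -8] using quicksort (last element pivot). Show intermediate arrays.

Partition 1: pivot=-8 at index 0 -> [-8, 28, 14, 19, 24, -2]
Partition 2: pivot=-2 at index 1 -> [-8, -2, 14, 19, 24, 28]
Partition 3: pivot=28 at index 5 -> [-8, -2, 14, 19, 24, 28]
Partition 4: pivot=24 at index 4 -> [-8, -2, 14, 19, 24, 28]
Partition 5: pivot=19 at index 3 -> [-8, -2, 14, 19, 24, 28]


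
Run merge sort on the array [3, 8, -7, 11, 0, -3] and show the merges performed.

Divide and conquer:
  Merge [8] + [-7] -> [-7, 8]
  Merge [3] + [-7, 8] -> [-7, 3, 8]
  Merge [0] + [-3] -> [-3, 0]
  Merge [11] + [-3, 0] -> [-3, 0, 11]
  Merge [-7, 3, 8] + [-3, 0, 11] -> [-7, -3, 0, 3, 8, 11]


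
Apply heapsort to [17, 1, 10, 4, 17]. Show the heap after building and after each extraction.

Build heap: [17, 17, 10, 4, 1]
Extract 17: [17, 4, 10, 1, 17]
Extract 17: [10, 4, 1, 17, 17]
Extract 10: [4, 1, 10, 17, 17]
Extract 4: [1, 4, 10, 17, 17]


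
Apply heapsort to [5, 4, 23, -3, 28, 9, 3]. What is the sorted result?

Build heap: [28, 5, 23, -3, 4, 9, 3]
Extract 28: [23, 5, 9, -3, 4, 3, 28]
Extract 23: [9, 5, 3, -3, 4, 23, 28]
Extract 9: [5, 4, 3, -3, 9, 23, 28]
Extract 5: [4, -3, 3, 5, 9, 23, 28]
Extract 4: [3, -3, 4, 5, 9, 23, 28]
Extract 3: [-3, 3, 4, 5, 9, 23, 28]


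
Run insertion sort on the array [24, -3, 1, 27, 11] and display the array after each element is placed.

First element 24 is already 'sorted'
Insert -3: shifted 1 elements -> [-3, 24, 1, 27, 11]
Insert 1: shifted 1 elements -> [-3, 1, 24, 27, 11]
Insert 27: shifted 0 elements -> [-3, 1, 24, 27, 11]
Insert 11: shifted 2 elements -> [-3, 1, 11, 24, 27]


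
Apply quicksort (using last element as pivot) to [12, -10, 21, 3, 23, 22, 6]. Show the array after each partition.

Partition 1: pivot=6 at index 2 -> [-10, 3, 6, 12, 23, 22, 21]
Partition 2: pivot=3 at index 1 -> [-10, 3, 6, 12, 23, 22, 21]
Partition 3: pivot=21 at index 4 -> [-10, 3, 6, 12, 21, 22, 23]
Partition 4: pivot=23 at index 6 -> [-10, 3, 6, 12, 21, 22, 23]


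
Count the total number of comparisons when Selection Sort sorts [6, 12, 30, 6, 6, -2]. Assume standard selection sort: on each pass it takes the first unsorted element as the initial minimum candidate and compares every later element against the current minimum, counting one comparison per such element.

Pass 1: scan indices 1..5 for the minimum = 5 comparison(s); min is -2, place at index 0 -> [-2, 12, 30, 6, 6, 6]
Pass 2: scan indices 2..5 for the minimum = 4 comparison(s); min is 6, place at index 1 -> [-2, 6, 30, 12, 6, 6]
Pass 3: scan indices 3..5 for the minimum = 3 comparison(s); min is 6, place at index 2 -> [-2, 6, 6, 12, 30, 6]
Pass 4: scan indices 4..5 for the minimum = 2 comparison(s); min is 6, place at index 3 -> [-2, 6, 6, 6, 30, 12]
Pass 5: scan indices 5..5 for the minimum = 1 comparison(s); min is 12, place at index 4 -> [-2, 6, 6, 6, 12, 30]
Selection sort always scans the whole unsorted suffix, so the count is (n-1) + (n-2) + ... + 1 = n(n-1)/2 = 6*5/2 = 15 regardless of the input order.
Total comparisons: 5 + 4 + 3 + 2 + 1 = 15


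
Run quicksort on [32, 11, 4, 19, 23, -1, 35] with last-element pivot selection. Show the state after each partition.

Partition 1: pivot=35 at index 6 -> [32, 11, 4, 19, 23, -1, 35]
Partition 2: pivot=-1 at index 0 -> [-1, 11, 4, 19, 23, 32, 35]
Partition 3: pivot=32 at index 5 -> [-1, 11, 4, 19, 23, 32, 35]
Partition 4: pivot=23 at index 4 -> [-1, 11, 4, 19, 23, 32, 35]
Partition 5: pivot=19 at index 3 -> [-1, 11, 4, 19, 23, 32, 35]
Partition 6: pivot=4 at index 1 -> [-1, 4, 11, 19, 23, 32, 35]


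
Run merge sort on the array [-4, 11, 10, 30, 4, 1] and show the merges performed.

Divide and conquer:
  Merge [11] + [10] -> [10, 11]
  Merge [-4] + [10, 11] -> [-4, 10, 11]
  Merge [4] + [1] -> [1, 4]
  Merge [30] + [1, 4] -> [1, 4, 30]
  Merge [-4, 10, 11] + [1, 4, 30] -> [-4, 1, 4, 10, 11, 30]


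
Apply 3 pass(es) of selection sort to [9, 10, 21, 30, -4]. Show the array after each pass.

Pass 1: Select minimum -4 at index 4, swap -> [-4, 10, 21, 30, 9]
Pass 2: Select minimum 9 at index 4, swap -> [-4, 9, 21, 30, 10]
Pass 3: Select minimum 10 at index 4, swap -> [-4, 9, 10, 30, 21]


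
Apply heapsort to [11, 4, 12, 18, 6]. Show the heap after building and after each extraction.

Build heap: [18, 11, 12, 4, 6]
Extract 18: [12, 11, 6, 4, 18]
Extract 12: [11, 4, 6, 12, 18]
Extract 11: [6, 4, 11, 12, 18]
Extract 6: [4, 6, 11, 12, 18]


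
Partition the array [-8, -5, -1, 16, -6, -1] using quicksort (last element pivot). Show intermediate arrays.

Partition 1: pivot=-1 at index 4 -> [-8, -5, -1, -6, -1, 16]
Partition 2: pivot=-6 at index 1 -> [-8, -6, -1, -5, -1, 16]
Partition 3: pivot=-5 at index 2 -> [-8, -6, -5, -1, -1, 16]


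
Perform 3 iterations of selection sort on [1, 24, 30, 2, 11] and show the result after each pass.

Pass 1: Select minimum 1 at index 0, swap -> [1, 24, 30, 2, 11]
Pass 2: Select minimum 2 at index 3, swap -> [1, 2, 30, 24, 11]
Pass 3: Select minimum 11 at index 4, swap -> [1, 2, 11, 24, 30]


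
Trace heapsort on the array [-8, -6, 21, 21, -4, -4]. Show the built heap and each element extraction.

Build heap: [21, -4, 21, -6, -8, -4]
Extract 21: [21, -4, -4, -6, -8, 21]
Extract 21: [-4, -6, -4, -8, 21, 21]
Extract -4: [-4, -6, -8, -4, 21, 21]
Extract -4: [-6, -8, -4, -4, 21, 21]
Extract -6: [-8, -6, -4, -4, 21, 21]


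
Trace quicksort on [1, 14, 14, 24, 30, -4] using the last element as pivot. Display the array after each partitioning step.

Partition 1: pivot=-4 at index 0 -> [-4, 14, 14, 24, 30, 1]
Partition 2: pivot=1 at index 1 -> [-4, 1, 14, 24, 30, 14]
Partition 3: pivot=14 at index 3 -> [-4, 1, 14, 14, 30, 24]
Partition 4: pivot=24 at index 4 -> [-4, 1, 14, 14, 24, 30]


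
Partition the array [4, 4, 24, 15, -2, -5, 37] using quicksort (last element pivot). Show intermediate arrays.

Partition 1: pivot=37 at index 6 -> [4, 4, 24, 15, -2, -5, 37]
Partition 2: pivot=-5 at index 0 -> [-5, 4, 24, 15, -2, 4, 37]
Partition 3: pivot=4 at index 3 -> [-5, 4, -2, 4, 24, 15, 37]
Partition 4: pivot=-2 at index 1 -> [-5, -2, 4, 4, 24, 15, 37]
Partition 5: pivot=15 at index 4 -> [-5, -2, 4, 4, 15, 24, 37]


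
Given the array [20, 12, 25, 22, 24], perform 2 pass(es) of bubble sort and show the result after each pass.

After pass 1: [12, 20, 22, 24, 25] (3 swaps)
After pass 2: [12, 20, 22, 24, 25] (0 swaps)
Total swaps: 3


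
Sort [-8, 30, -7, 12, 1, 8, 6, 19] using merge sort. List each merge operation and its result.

Divide and conquer:
  Merge [-8] + [30] -> [-8, 30]
  Merge [-7] + [12] -> [-7, 12]
  Merge [-8, 30] + [-7, 12] -> [-8, -7, 12, 30]
  Merge [1] + [8] -> [1, 8]
  Merge [6] + [19] -> [6, 19]
  Merge [1, 8] + [6, 19] -> [1, 6, 8, 19]
  Merge [-8, -7, 12, 30] + [1, 6, 8, 19] -> [-8, -7, 1, 6, 8, 12, 19, 30]


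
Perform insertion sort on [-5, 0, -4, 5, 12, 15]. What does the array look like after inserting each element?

First element -5 is already 'sorted'
Insert 0: shifted 0 elements -> [-5, 0, -4, 5, 12, 15]
Insert -4: shifted 1 elements -> [-5, -4, 0, 5, 12, 15]
Insert 5: shifted 0 elements -> [-5, -4, 0, 5, 12, 15]
Insert 12: shifted 0 elements -> [-5, -4, 0, 5, 12, 15]
Insert 15: shifted 0 elements -> [-5, -4, 0, 5, 12, 15]


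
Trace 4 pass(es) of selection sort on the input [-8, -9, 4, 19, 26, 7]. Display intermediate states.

Pass 1: Select minimum -9 at index 1, swap -> [-9, -8, 4, 19, 26, 7]
Pass 2: Select minimum -8 at index 1, swap -> [-9, -8, 4, 19, 26, 7]
Pass 3: Select minimum 4 at index 2, swap -> [-9, -8, 4, 19, 26, 7]
Pass 4: Select minimum 7 at index 5, swap -> [-9, -8, 4, 7, 26, 19]


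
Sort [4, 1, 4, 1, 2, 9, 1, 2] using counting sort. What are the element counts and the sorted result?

Count array: [0, 3, 2, 0, 2, 0, 0, 0, 0, 1]
(count[i] = number of elements equal to i)
Cumulative count: [0, 3, 5, 5, 7, 7, 7, 7, 7, 8]
Sorted: [1, 1, 1, 2, 2, 4, 4, 9]


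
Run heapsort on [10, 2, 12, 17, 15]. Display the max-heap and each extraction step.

Build heap: [17, 15, 12, 2, 10]
Extract 17: [15, 10, 12, 2, 17]
Extract 15: [12, 10, 2, 15, 17]
Extract 12: [10, 2, 12, 15, 17]
Extract 10: [2, 10, 12, 15, 17]


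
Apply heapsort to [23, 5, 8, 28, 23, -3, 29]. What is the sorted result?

Build heap: [29, 28, 23, 5, 23, -3, 8]
Extract 29: [28, 23, 23, 5, 8, -3, 29]
Extract 28: [23, 8, 23, 5, -3, 28, 29]
Extract 23: [23, 8, -3, 5, 23, 28, 29]
Extract 23: [8, 5, -3, 23, 23, 28, 29]
Extract 8: [5, -3, 8, 23, 23, 28, 29]
Extract 5: [-3, 5, 8, 23, 23, 28, 29]


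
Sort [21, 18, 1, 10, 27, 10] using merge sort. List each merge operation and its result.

Divide and conquer:
  Merge [18] + [1] -> [1, 18]
  Merge [21] + [1, 18] -> [1, 18, 21]
  Merge [27] + [10] -> [10, 27]
  Merge [10] + [10, 27] -> [10, 10, 27]
  Merge [1, 18, 21] + [10, 10, 27] -> [1, 10, 10, 18, 21, 27]


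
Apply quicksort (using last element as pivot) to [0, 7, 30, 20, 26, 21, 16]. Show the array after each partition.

Partition 1: pivot=16 at index 2 -> [0, 7, 16, 20, 26, 21, 30]
Partition 2: pivot=7 at index 1 -> [0, 7, 16, 20, 26, 21, 30]
Partition 3: pivot=30 at index 6 -> [0, 7, 16, 20, 26, 21, 30]
Partition 4: pivot=21 at index 4 -> [0, 7, 16, 20, 21, 26, 30]


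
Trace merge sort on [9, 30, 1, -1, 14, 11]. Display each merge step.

Divide and conquer:
  Merge [30] + [1] -> [1, 30]
  Merge [9] + [1, 30] -> [1, 9, 30]
  Merge [14] + [11] -> [11, 14]
  Merge [-1] + [11, 14] -> [-1, 11, 14]
  Merge [1, 9, 30] + [-1, 11, 14] -> [-1, 1, 9, 11, 14, 30]


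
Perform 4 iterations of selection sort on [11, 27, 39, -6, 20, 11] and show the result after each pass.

Pass 1: Select minimum -6 at index 3, swap -> [-6, 27, 39, 11, 20, 11]
Pass 2: Select minimum 11 at index 3, swap -> [-6, 11, 39, 27, 20, 11]
Pass 3: Select minimum 11 at index 5, swap -> [-6, 11, 11, 27, 20, 39]
Pass 4: Select minimum 20 at index 4, swap -> [-6, 11, 11, 20, 27, 39]


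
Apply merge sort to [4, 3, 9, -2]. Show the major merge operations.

Divide and conquer:
  Merge [4] + [3] -> [3, 4]
  Merge [9] + [-2] -> [-2, 9]
  Merge [3, 4] + [-2, 9] -> [-2, 3, 4, 9]


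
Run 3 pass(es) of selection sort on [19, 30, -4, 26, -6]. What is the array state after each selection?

Pass 1: Select minimum -6 at index 4, swap -> [-6, 30, -4, 26, 19]
Pass 2: Select minimum -4 at index 2, swap -> [-6, -4, 30, 26, 19]
Pass 3: Select minimum 19 at index 4, swap -> [-6, -4, 19, 26, 30]


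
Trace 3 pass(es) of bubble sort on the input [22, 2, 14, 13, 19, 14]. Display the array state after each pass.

After pass 1: [2, 14, 13, 19, 14, 22] (5 swaps)
After pass 2: [2, 13, 14, 14, 19, 22] (2 swaps)
After pass 3: [2, 13, 14, 14, 19, 22] (0 swaps)
Total swaps: 7


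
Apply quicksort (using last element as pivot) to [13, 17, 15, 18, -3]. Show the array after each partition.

Partition 1: pivot=-3 at index 0 -> [-3, 17, 15, 18, 13]
Partition 2: pivot=13 at index 1 -> [-3, 13, 15, 18, 17]
Partition 3: pivot=17 at index 3 -> [-3, 13, 15, 17, 18]


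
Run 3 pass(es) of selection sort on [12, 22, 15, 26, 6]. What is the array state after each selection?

Pass 1: Select minimum 6 at index 4, swap -> [6, 22, 15, 26, 12]
Pass 2: Select minimum 12 at index 4, swap -> [6, 12, 15, 26, 22]
Pass 3: Select minimum 15 at index 2, swap -> [6, 12, 15, 26, 22]


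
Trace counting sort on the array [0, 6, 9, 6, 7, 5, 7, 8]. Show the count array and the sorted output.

Count array: [1, 0, 0, 0, 0, 1, 2, 2, 1, 1]
(count[i] = number of elements equal to i)
Cumulative count: [1, 1, 1, 1, 1, 2, 4, 6, 7, 8]
Sorted: [0, 5, 6, 6, 7, 7, 8, 9]


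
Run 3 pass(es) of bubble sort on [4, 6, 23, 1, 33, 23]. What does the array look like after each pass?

After pass 1: [4, 6, 1, 23, 23, 33] (2 swaps)
After pass 2: [4, 1, 6, 23, 23, 33] (1 swaps)
After pass 3: [1, 4, 6, 23, 23, 33] (1 swaps)
Total swaps: 4


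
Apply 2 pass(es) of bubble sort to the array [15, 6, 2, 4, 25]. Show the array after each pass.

After pass 1: [6, 2, 4, 15, 25] (3 swaps)
After pass 2: [2, 4, 6, 15, 25] (2 swaps)
Total swaps: 5


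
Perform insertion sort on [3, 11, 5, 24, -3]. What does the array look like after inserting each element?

First element 3 is already 'sorted'
Insert 11: shifted 0 elements -> [3, 11, 5, 24, -3]
Insert 5: shifted 1 elements -> [3, 5, 11, 24, -3]
Insert 24: shifted 0 elements -> [3, 5, 11, 24, -3]
Insert -3: shifted 4 elements -> [-3, 3, 5, 11, 24]


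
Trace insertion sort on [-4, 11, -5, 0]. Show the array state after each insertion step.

First element -4 is already 'sorted'
Insert 11: shifted 0 elements -> [-4, 11, -5, 0]
Insert -5: shifted 2 elements -> [-5, -4, 11, 0]
Insert 0: shifted 1 elements -> [-5, -4, 0, 11]


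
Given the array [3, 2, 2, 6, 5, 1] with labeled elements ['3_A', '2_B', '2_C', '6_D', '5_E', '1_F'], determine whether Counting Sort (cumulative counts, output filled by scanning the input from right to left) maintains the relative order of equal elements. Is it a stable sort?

Trace Counting Sort on the labeled array (the key is the number; the letter only tracks identity):
  Counts for values 0..6: [0, 1, 2, 1, 0, 1, 1]
  Cumulative counts: [0, 1, 3, 4, 4, 5, 6]
  Scan right to left: place 1_F at output index 0
  Scan right to left: place 5_E at output index 4
  Scan right to left: place 6_D at output index 5
  Scan right to left: place 2_C at output index 2
  Scan right to left: place 2_B at output index 1
  Scan right to left: place 3_A at output index 3
  Output: [1_F, 2_B, 2_C, 3_A, 5_E, 6_D]
Equal keys:
  value 2: originally 2_B, 2_C; after sorting 2_B, 2_C -> order preserved
All equal keys kept their original relative order. Counting Sort is stable: scanning the input right to left with decreasing cumulative counts places later duplicates at later output positions.
Answer: Stable


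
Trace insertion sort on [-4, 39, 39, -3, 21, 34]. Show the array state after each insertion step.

First element -4 is already 'sorted'
Insert 39: shifted 0 elements -> [-4, 39, 39, -3, 21, 34]
Insert 39: shifted 0 elements -> [-4, 39, 39, -3, 21, 34]
Insert -3: shifted 2 elements -> [-4, -3, 39, 39, 21, 34]
Insert 21: shifted 2 elements -> [-4, -3, 21, 39, 39, 34]
Insert 34: shifted 2 elements -> [-4, -3, 21, 34, 39, 39]


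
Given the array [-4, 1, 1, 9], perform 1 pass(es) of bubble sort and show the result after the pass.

After pass 1: [-4, 1, 1, 9] (0 swaps)
Total swaps: 0


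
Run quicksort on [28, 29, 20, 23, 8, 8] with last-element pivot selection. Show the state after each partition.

Partition 1: pivot=8 at index 1 -> [8, 8, 20, 23, 28, 29]
Partition 2: pivot=29 at index 5 -> [8, 8, 20, 23, 28, 29]
Partition 3: pivot=28 at index 4 -> [8, 8, 20, 23, 28, 29]
Partition 4: pivot=23 at index 3 -> [8, 8, 20, 23, 28, 29]


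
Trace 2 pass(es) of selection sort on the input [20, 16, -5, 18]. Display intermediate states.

Pass 1: Select minimum -5 at index 2, swap -> [-5, 16, 20, 18]
Pass 2: Select minimum 16 at index 1, swap -> [-5, 16, 20, 18]


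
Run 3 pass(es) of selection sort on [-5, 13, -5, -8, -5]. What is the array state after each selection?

Pass 1: Select minimum -8 at index 3, swap -> [-8, 13, -5, -5, -5]
Pass 2: Select minimum -5 at index 2, swap -> [-8, -5, 13, -5, -5]
Pass 3: Select minimum -5 at index 3, swap -> [-8, -5, -5, 13, -5]


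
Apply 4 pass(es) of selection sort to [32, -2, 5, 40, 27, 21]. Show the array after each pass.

Pass 1: Select minimum -2 at index 1, swap -> [-2, 32, 5, 40, 27, 21]
Pass 2: Select minimum 5 at index 2, swap -> [-2, 5, 32, 40, 27, 21]
Pass 3: Select minimum 21 at index 5, swap -> [-2, 5, 21, 40, 27, 32]
Pass 4: Select minimum 27 at index 4, swap -> [-2, 5, 21, 27, 40, 32]


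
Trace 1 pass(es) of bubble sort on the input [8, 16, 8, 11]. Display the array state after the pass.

After pass 1: [8, 8, 11, 16] (2 swaps)
Total swaps: 2


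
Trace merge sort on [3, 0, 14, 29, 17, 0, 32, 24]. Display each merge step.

Divide and conquer:
  Merge [3] + [0] -> [0, 3]
  Merge [14] + [29] -> [14, 29]
  Merge [0, 3] + [14, 29] -> [0, 3, 14, 29]
  Merge [17] + [0] -> [0, 17]
  Merge [32] + [24] -> [24, 32]
  Merge [0, 17] + [24, 32] -> [0, 17, 24, 32]
  Merge [0, 3, 14, 29] + [0, 17, 24, 32] -> [0, 0, 3, 14, 17, 24, 29, 32]


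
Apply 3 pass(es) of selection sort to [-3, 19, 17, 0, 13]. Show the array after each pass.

Pass 1: Select minimum -3 at index 0, swap -> [-3, 19, 17, 0, 13]
Pass 2: Select minimum 0 at index 3, swap -> [-3, 0, 17, 19, 13]
Pass 3: Select minimum 13 at index 4, swap -> [-3, 0, 13, 19, 17]


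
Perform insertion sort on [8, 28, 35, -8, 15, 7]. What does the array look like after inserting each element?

First element 8 is already 'sorted'
Insert 28: shifted 0 elements -> [8, 28, 35, -8, 15, 7]
Insert 35: shifted 0 elements -> [8, 28, 35, -8, 15, 7]
Insert -8: shifted 3 elements -> [-8, 8, 28, 35, 15, 7]
Insert 15: shifted 2 elements -> [-8, 8, 15, 28, 35, 7]
Insert 7: shifted 4 elements -> [-8, 7, 8, 15, 28, 35]


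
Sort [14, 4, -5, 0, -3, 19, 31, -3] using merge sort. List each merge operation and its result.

Divide and conquer:
  Merge [14] + [4] -> [4, 14]
  Merge [-5] + [0] -> [-5, 0]
  Merge [4, 14] + [-5, 0] -> [-5, 0, 4, 14]
  Merge [-3] + [19] -> [-3, 19]
  Merge [31] + [-3] -> [-3, 31]
  Merge [-3, 19] + [-3, 31] -> [-3, -3, 19, 31]
  Merge [-5, 0, 4, 14] + [-3, -3, 19, 31] -> [-5, -3, -3, 0, 4, 14, 19, 31]


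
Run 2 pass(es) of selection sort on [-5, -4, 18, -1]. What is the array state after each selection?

Pass 1: Select minimum -5 at index 0, swap -> [-5, -4, 18, -1]
Pass 2: Select minimum -4 at index 1, swap -> [-5, -4, 18, -1]


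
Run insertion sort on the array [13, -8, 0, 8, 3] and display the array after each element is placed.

First element 13 is already 'sorted'
Insert -8: shifted 1 elements -> [-8, 13, 0, 8, 3]
Insert 0: shifted 1 elements -> [-8, 0, 13, 8, 3]
Insert 8: shifted 1 elements -> [-8, 0, 8, 13, 3]
Insert 3: shifted 2 elements -> [-8, 0, 3, 8, 13]


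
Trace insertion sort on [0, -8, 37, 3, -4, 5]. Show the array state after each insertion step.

First element 0 is already 'sorted'
Insert -8: shifted 1 elements -> [-8, 0, 37, 3, -4, 5]
Insert 37: shifted 0 elements -> [-8, 0, 37, 3, -4, 5]
Insert 3: shifted 1 elements -> [-8, 0, 3, 37, -4, 5]
Insert -4: shifted 3 elements -> [-8, -4, 0, 3, 37, 5]
Insert 5: shifted 1 elements -> [-8, -4, 0, 3, 5, 37]


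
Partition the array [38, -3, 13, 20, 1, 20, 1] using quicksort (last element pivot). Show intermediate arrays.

Partition 1: pivot=1 at index 2 -> [-3, 1, 1, 20, 38, 20, 13]
Partition 2: pivot=1 at index 1 -> [-3, 1, 1, 20, 38, 20, 13]
Partition 3: pivot=13 at index 3 -> [-3, 1, 1, 13, 38, 20, 20]
Partition 4: pivot=20 at index 5 -> [-3, 1, 1, 13, 20, 20, 38]


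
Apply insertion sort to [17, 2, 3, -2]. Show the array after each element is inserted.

First element 17 is already 'sorted'
Insert 2: shifted 1 elements -> [2, 17, 3, -2]
Insert 3: shifted 1 elements -> [2, 3, 17, -2]
Insert -2: shifted 3 elements -> [-2, 2, 3, 17]


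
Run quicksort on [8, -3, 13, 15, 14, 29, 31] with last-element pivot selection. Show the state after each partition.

Partition 1: pivot=31 at index 6 -> [8, -3, 13, 15, 14, 29, 31]
Partition 2: pivot=29 at index 5 -> [8, -3, 13, 15, 14, 29, 31]
Partition 3: pivot=14 at index 3 -> [8, -3, 13, 14, 15, 29, 31]
Partition 4: pivot=13 at index 2 -> [8, -3, 13, 14, 15, 29, 31]
Partition 5: pivot=-3 at index 0 -> [-3, 8, 13, 14, 15, 29, 31]


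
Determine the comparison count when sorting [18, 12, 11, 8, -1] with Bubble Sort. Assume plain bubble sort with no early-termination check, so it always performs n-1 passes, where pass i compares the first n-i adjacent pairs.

Pass 1: compare adjacent pairs (0,1)..(3,4) = 4 comparison(s), 4 swap(s) -> [12, 11, 8, -1, 18]
Pass 2: compare adjacent pairs (0,1)..(2,3) = 3 comparison(s), 3 swap(s) -> [11, 8, -1, 12, 18]
Pass 3: compare adjacent pairs (0,1)..(1,2) = 2 comparison(s), 2 swap(s) -> [8, -1, 11, 12, 18]
Pass 4: compare adjacent pairs (0,1)..(0,1) = 1 comparison(s), 1 swap(s) -> [-1, 8, 11, 12, 18]
Total comparisons: 4 + 3 + 2 + 1 = 10


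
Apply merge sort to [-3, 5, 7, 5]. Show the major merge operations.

Divide and conquer:
  Merge [-3] + [5] -> [-3, 5]
  Merge [7] + [5] -> [5, 7]
  Merge [-3, 5] + [5, 7] -> [-3, 5, 5, 7]


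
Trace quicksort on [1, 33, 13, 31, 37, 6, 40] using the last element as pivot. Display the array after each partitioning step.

Partition 1: pivot=40 at index 6 -> [1, 33, 13, 31, 37, 6, 40]
Partition 2: pivot=6 at index 1 -> [1, 6, 13, 31, 37, 33, 40]
Partition 3: pivot=33 at index 4 -> [1, 6, 13, 31, 33, 37, 40]
Partition 4: pivot=31 at index 3 -> [1, 6, 13, 31, 33, 37, 40]


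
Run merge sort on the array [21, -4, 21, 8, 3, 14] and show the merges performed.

Divide and conquer:
  Merge [-4] + [21] -> [-4, 21]
  Merge [21] + [-4, 21] -> [-4, 21, 21]
  Merge [3] + [14] -> [3, 14]
  Merge [8] + [3, 14] -> [3, 8, 14]
  Merge [-4, 21, 21] + [3, 8, 14] -> [-4, 3, 8, 14, 21, 21]


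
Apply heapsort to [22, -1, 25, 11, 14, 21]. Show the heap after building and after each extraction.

Build heap: [25, 14, 22, 11, -1, 21]
Extract 25: [22, 14, 21, 11, -1, 25]
Extract 22: [21, 14, -1, 11, 22, 25]
Extract 21: [14, 11, -1, 21, 22, 25]
Extract 14: [11, -1, 14, 21, 22, 25]
Extract 11: [-1, 11, 14, 21, 22, 25]


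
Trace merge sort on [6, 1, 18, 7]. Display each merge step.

Divide and conquer:
  Merge [6] + [1] -> [1, 6]
  Merge [18] + [7] -> [7, 18]
  Merge [1, 6] + [7, 18] -> [1, 6, 7, 18]


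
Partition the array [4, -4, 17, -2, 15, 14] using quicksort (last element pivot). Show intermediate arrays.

Partition 1: pivot=14 at index 3 -> [4, -4, -2, 14, 15, 17]
Partition 2: pivot=-2 at index 1 -> [-4, -2, 4, 14, 15, 17]
Partition 3: pivot=17 at index 5 -> [-4, -2, 4, 14, 15, 17]


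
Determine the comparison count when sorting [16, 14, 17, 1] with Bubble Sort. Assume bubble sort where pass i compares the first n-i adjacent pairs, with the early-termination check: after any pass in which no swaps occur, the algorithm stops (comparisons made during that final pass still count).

Pass 1: compare adjacent pairs (0,1)..(2,3) = 3 comparison(s), 2 swap(s) -> [14, 16, 1, 17]
Pass 2: compare adjacent pairs (0,1)..(1,2) = 2 comparison(s), 1 swap(s) -> [14, 1, 16, 17]
Pass 3: compare adjacent pairs (0,1)..(0,1) = 1 comparison(s), 1 swap(s) -> [1, 14, 16, 17]
Every pass made at least one swap, so all n-1 passes run.
Total comparisons: 3 + 2 + 1 = 6


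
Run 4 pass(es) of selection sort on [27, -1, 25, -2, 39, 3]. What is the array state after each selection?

Pass 1: Select minimum -2 at index 3, swap -> [-2, -1, 25, 27, 39, 3]
Pass 2: Select minimum -1 at index 1, swap -> [-2, -1, 25, 27, 39, 3]
Pass 3: Select minimum 3 at index 5, swap -> [-2, -1, 3, 27, 39, 25]
Pass 4: Select minimum 25 at index 5, swap -> [-2, -1, 3, 25, 39, 27]


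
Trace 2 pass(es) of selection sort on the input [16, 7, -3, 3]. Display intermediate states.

Pass 1: Select minimum -3 at index 2, swap -> [-3, 7, 16, 3]
Pass 2: Select minimum 3 at index 3, swap -> [-3, 3, 16, 7]


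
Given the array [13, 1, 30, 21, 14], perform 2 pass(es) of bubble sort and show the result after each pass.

After pass 1: [1, 13, 21, 14, 30] (3 swaps)
After pass 2: [1, 13, 14, 21, 30] (1 swaps)
Total swaps: 4


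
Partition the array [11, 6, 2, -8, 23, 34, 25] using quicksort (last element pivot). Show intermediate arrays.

Partition 1: pivot=25 at index 5 -> [11, 6, 2, -8, 23, 25, 34]
Partition 2: pivot=23 at index 4 -> [11, 6, 2, -8, 23, 25, 34]
Partition 3: pivot=-8 at index 0 -> [-8, 6, 2, 11, 23, 25, 34]
Partition 4: pivot=11 at index 3 -> [-8, 6, 2, 11, 23, 25, 34]
Partition 5: pivot=2 at index 1 -> [-8, 2, 6, 11, 23, 25, 34]


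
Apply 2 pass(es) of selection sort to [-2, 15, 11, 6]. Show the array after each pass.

Pass 1: Select minimum -2 at index 0, swap -> [-2, 15, 11, 6]
Pass 2: Select minimum 6 at index 3, swap -> [-2, 6, 11, 15]


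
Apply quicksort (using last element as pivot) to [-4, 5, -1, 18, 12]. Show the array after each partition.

Partition 1: pivot=12 at index 3 -> [-4, 5, -1, 12, 18]
Partition 2: pivot=-1 at index 1 -> [-4, -1, 5, 12, 18]


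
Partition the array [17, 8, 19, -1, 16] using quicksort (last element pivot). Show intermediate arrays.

Partition 1: pivot=16 at index 2 -> [8, -1, 16, 17, 19]
Partition 2: pivot=-1 at index 0 -> [-1, 8, 16, 17, 19]
Partition 3: pivot=19 at index 4 -> [-1, 8, 16, 17, 19]


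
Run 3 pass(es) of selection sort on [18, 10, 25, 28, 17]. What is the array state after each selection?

Pass 1: Select minimum 10 at index 1, swap -> [10, 18, 25, 28, 17]
Pass 2: Select minimum 17 at index 4, swap -> [10, 17, 25, 28, 18]
Pass 3: Select minimum 18 at index 4, swap -> [10, 17, 18, 28, 25]


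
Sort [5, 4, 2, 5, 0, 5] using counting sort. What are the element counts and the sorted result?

Count array: [1, 0, 1, 0, 1, 3]
(count[i] = number of elements equal to i)
Cumulative count: [1, 1, 2, 2, 3, 6]
Sorted: [0, 2, 4, 5, 5, 5]


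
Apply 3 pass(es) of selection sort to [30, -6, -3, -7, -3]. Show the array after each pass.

Pass 1: Select minimum -7 at index 3, swap -> [-7, -6, -3, 30, -3]
Pass 2: Select minimum -6 at index 1, swap -> [-7, -6, -3, 30, -3]
Pass 3: Select minimum -3 at index 2, swap -> [-7, -6, -3, 30, -3]


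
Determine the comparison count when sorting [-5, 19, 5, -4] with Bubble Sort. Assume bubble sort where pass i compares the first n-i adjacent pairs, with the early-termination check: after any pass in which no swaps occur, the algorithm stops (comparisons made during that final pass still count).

Pass 1: compare adjacent pairs (0,1)..(2,3) = 3 comparison(s), 2 swap(s) -> [-5, 5, -4, 19]
Pass 2: compare adjacent pairs (0,1)..(1,2) = 2 comparison(s), 1 swap(s) -> [-5, -4, 5, 19]
Pass 3: compare adjacent pairs (0,1)..(0,1) = 1 comparison(s), 0 swap(s) -> [-5, -4, 5, 19]
No swaps in this pass, so bubble sort stops here.
Total comparisons: 3 + 2 + 1 = 6


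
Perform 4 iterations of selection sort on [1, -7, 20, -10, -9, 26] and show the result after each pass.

Pass 1: Select minimum -10 at index 3, swap -> [-10, -7, 20, 1, -9, 26]
Pass 2: Select minimum -9 at index 4, swap -> [-10, -9, 20, 1, -7, 26]
Pass 3: Select minimum -7 at index 4, swap -> [-10, -9, -7, 1, 20, 26]
Pass 4: Select minimum 1 at index 3, swap -> [-10, -9, -7, 1, 20, 26]


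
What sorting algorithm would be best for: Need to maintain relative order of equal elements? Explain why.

Best choice: Merge sort or Insertion sort
Reason: Both are stable; quicksort and heapsort are not stable


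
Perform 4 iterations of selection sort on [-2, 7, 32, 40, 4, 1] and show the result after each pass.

Pass 1: Select minimum -2 at index 0, swap -> [-2, 7, 32, 40, 4, 1]
Pass 2: Select minimum 1 at index 5, swap -> [-2, 1, 32, 40, 4, 7]
Pass 3: Select minimum 4 at index 4, swap -> [-2, 1, 4, 40, 32, 7]
Pass 4: Select minimum 7 at index 5, swap -> [-2, 1, 4, 7, 32, 40]


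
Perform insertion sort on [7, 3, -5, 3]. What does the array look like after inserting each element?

First element 7 is already 'sorted'
Insert 3: shifted 1 elements -> [3, 7, -5, 3]
Insert -5: shifted 2 elements -> [-5, 3, 7, 3]
Insert 3: shifted 1 elements -> [-5, 3, 3, 7]


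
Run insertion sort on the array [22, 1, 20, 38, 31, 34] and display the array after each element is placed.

First element 22 is already 'sorted'
Insert 1: shifted 1 elements -> [1, 22, 20, 38, 31, 34]
Insert 20: shifted 1 elements -> [1, 20, 22, 38, 31, 34]
Insert 38: shifted 0 elements -> [1, 20, 22, 38, 31, 34]
Insert 31: shifted 1 elements -> [1, 20, 22, 31, 38, 34]
Insert 34: shifted 1 elements -> [1, 20, 22, 31, 34, 38]


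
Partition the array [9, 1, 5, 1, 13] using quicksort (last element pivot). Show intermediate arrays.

Partition 1: pivot=13 at index 4 -> [9, 1, 5, 1, 13]
Partition 2: pivot=1 at index 1 -> [1, 1, 5, 9, 13]
Partition 3: pivot=9 at index 3 -> [1, 1, 5, 9, 13]


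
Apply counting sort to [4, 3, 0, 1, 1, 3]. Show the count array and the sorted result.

Count array: [1, 2, 0, 2, 1]
(count[i] = number of elements equal to i)
Cumulative count: [1, 3, 3, 5, 6]
Sorted: [0, 1, 1, 3, 3, 4]


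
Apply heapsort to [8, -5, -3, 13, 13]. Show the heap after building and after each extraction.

Build heap: [13, 13, -3, -5, 8]
Extract 13: [13, 8, -3, -5, 13]
Extract 13: [8, -5, -3, 13, 13]
Extract 8: [-3, -5, 8, 13, 13]
Extract -3: [-5, -3, 8, 13, 13]


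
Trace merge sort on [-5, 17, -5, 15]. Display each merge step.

Divide and conquer:
  Merge [-5] + [17] -> [-5, 17]
  Merge [-5] + [15] -> [-5, 15]
  Merge [-5, 17] + [-5, 15] -> [-5, -5, 15, 17]


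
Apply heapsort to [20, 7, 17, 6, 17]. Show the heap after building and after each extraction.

Build heap: [20, 17, 17, 6, 7]
Extract 20: [17, 7, 17, 6, 20]
Extract 17: [17, 7, 6, 17, 20]
Extract 17: [7, 6, 17, 17, 20]
Extract 7: [6, 7, 17, 17, 20]


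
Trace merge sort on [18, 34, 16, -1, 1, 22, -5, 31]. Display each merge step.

Divide and conquer:
  Merge [18] + [34] -> [18, 34]
  Merge [16] + [-1] -> [-1, 16]
  Merge [18, 34] + [-1, 16] -> [-1, 16, 18, 34]
  Merge [1] + [22] -> [1, 22]
  Merge [-5] + [31] -> [-5, 31]
  Merge [1, 22] + [-5, 31] -> [-5, 1, 22, 31]
  Merge [-1, 16, 18, 34] + [-5, 1, 22, 31] -> [-5, -1, 1, 16, 18, 22, 31, 34]


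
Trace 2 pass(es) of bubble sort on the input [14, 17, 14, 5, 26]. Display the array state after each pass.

After pass 1: [14, 14, 5, 17, 26] (2 swaps)
After pass 2: [14, 5, 14, 17, 26] (1 swaps)
Total swaps: 3


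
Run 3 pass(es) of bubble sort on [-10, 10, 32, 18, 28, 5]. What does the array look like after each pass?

After pass 1: [-10, 10, 18, 28, 5, 32] (3 swaps)
After pass 2: [-10, 10, 18, 5, 28, 32] (1 swaps)
After pass 3: [-10, 10, 5, 18, 28, 32] (1 swaps)
Total swaps: 5


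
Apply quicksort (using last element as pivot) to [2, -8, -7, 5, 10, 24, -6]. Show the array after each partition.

Partition 1: pivot=-6 at index 2 -> [-8, -7, -6, 5, 10, 24, 2]
Partition 2: pivot=-7 at index 1 -> [-8, -7, -6, 5, 10, 24, 2]
Partition 3: pivot=2 at index 3 -> [-8, -7, -6, 2, 10, 24, 5]
Partition 4: pivot=5 at index 4 -> [-8, -7, -6, 2, 5, 24, 10]
Partition 5: pivot=10 at index 5 -> [-8, -7, -6, 2, 5, 10, 24]


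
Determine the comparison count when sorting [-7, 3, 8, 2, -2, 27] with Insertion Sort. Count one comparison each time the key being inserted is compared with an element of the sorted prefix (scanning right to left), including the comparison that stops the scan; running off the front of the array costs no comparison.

Insert 3: -7 <= 3 (stop) = 1 comparison(s) -> [-7, 3, 8, 2, -2, 27]
Insert 8: 3 <= 8 (stop) = 1 comparison(s) -> [-7, 3, 8, 2, -2, 27]
Insert 2: 8 > 2 (shift), 3 > 2 (shift), -7 <= 2 (stop) = 3 comparison(s) -> [-7, 2, 3, 8, -2, 27]
Insert -2: 8 > -2 (shift), 3 > -2 (shift), 2 > -2 (shift), -7 <= -2 (stop) = 4 comparison(s) -> [-7, -2, 2, 3, 8, 27]
Insert 27: 8 <= 27 (stop) = 1 comparison(s) -> [-7, -2, 2, 3, 8, 27]
Total comparisons: 1 + 1 + 3 + 4 + 1 = 10


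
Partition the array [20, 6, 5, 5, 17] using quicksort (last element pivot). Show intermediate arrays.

Partition 1: pivot=17 at index 3 -> [6, 5, 5, 17, 20]
Partition 2: pivot=5 at index 1 -> [5, 5, 6, 17, 20]


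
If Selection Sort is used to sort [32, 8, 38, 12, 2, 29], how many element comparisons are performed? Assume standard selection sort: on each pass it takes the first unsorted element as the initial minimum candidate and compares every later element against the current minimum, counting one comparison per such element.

Pass 1: scan indices 1..5 for the minimum = 5 comparison(s); min is 2, place at index 0 -> [2, 8, 38, 12, 32, 29]
Pass 2: scan indices 2..5 for the minimum = 4 comparison(s); min is 8, place at index 1 -> [2, 8, 38, 12, 32, 29]
Pass 3: scan indices 3..5 for the minimum = 3 comparison(s); min is 12, place at index 2 -> [2, 8, 12, 38, 32, 29]
Pass 4: scan indices 4..5 for the minimum = 2 comparison(s); min is 29, place at index 3 -> [2, 8, 12, 29, 32, 38]
Pass 5: scan indices 5..5 for the minimum = 1 comparison(s); min is 32, place at index 4 -> [2, 8, 12, 29, 32, 38]
Selection sort always scans the whole unsorted suffix, so the count is (n-1) + (n-2) + ... + 1 = n(n-1)/2 = 6*5/2 = 15 regardless of the input order.
Total comparisons: 5 + 4 + 3 + 2 + 1 = 15


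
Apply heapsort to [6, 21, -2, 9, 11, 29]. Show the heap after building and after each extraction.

Build heap: [29, 21, 6, 9, 11, -2]
Extract 29: [21, 11, 6, 9, -2, 29]
Extract 21: [11, 9, 6, -2, 21, 29]
Extract 11: [9, -2, 6, 11, 21, 29]
Extract 9: [6, -2, 9, 11, 21, 29]
Extract 6: [-2, 6, 9, 11, 21, 29]


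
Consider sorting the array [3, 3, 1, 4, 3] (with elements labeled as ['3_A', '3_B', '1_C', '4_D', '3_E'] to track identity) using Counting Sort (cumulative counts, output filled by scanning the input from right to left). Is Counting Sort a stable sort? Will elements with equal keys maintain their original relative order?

Trace Counting Sort on the labeled array (the key is the number; the letter only tracks identity):
  Counts for values 0..4: [0, 1, 0, 3, 1]
  Cumulative counts: [0, 1, 1, 4, 5]
  Scan right to left: place 3_E at output index 3
  Scan right to left: place 4_D at output index 4
  Scan right to left: place 1_C at output index 0
  Scan right to left: place 3_B at output index 2
  Scan right to left: place 3_A at output index 1
  Output: [1_C, 3_A, 3_B, 3_E, 4_D]
Equal keys:
  value 3: originally 3_A, 3_B, 3_E; after sorting 3_A, 3_B, 3_E -> order preserved
All equal keys kept their original relative order. Counting Sort is stable: scanning the input right to left with decreasing cumulative counts places later duplicates at later output positions.
Answer: Stable


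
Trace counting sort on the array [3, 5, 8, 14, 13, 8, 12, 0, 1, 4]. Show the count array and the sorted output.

Count array: [1, 1, 0, 1, 1, 1, 0, 0, 2, 0, 0, 0, 1, 1, 1]
(count[i] = number of elements equal to i)
Cumulative count: [1, 2, 2, 3, 4, 5, 5, 5, 7, 7, 7, 7, 8, 9, 10]
Sorted: [0, 1, 3, 4, 5, 8, 8, 12, 13, 14]


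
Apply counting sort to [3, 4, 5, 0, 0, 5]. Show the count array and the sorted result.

Count array: [2, 0, 0, 1, 1, 2]
(count[i] = number of elements equal to i)
Cumulative count: [2, 2, 2, 3, 4, 6]
Sorted: [0, 0, 3, 4, 5, 5]


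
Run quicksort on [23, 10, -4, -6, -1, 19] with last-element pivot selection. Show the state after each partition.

Partition 1: pivot=19 at index 4 -> [10, -4, -6, -1, 19, 23]
Partition 2: pivot=-1 at index 2 -> [-4, -6, -1, 10, 19, 23]
Partition 3: pivot=-6 at index 0 -> [-6, -4, -1, 10, 19, 23]


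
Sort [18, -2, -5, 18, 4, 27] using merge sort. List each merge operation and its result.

Divide and conquer:
  Merge [-2] + [-5] -> [-5, -2]
  Merge [18] + [-5, -2] -> [-5, -2, 18]
  Merge [4] + [27] -> [4, 27]
  Merge [18] + [4, 27] -> [4, 18, 27]
  Merge [-5, -2, 18] + [4, 18, 27] -> [-5, -2, 4, 18, 18, 27]


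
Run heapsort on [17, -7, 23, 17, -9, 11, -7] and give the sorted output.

Build heap: [23, 17, 17, -7, -9, 11, -7]
Extract 23: [17, -7, 17, -7, -9, 11, 23]
Extract 17: [17, -7, 11, -7, -9, 17, 23]
Extract 17: [11, -7, -9, -7, 17, 17, 23]
Extract 11: [-7, -7, -9, 11, 17, 17, 23]
Extract -7: [-7, -9, -7, 11, 17, 17, 23]
Extract -7: [-9, -7, -7, 11, 17, 17, 23]


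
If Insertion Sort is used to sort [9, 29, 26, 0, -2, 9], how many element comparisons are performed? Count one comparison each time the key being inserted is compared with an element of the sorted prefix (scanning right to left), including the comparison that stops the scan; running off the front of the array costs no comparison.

Insert 29: 9 <= 29 (stop) = 1 comparison(s) -> [9, 29, 26, 0, -2, 9]
Insert 26: 29 > 26 (shift), 9 <= 26 (stop) = 2 comparison(s) -> [9, 26, 29, 0, -2, 9]
Insert 0: 29 > 0 (shift), 26 > 0 (shift), 9 > 0 (shift), reached front = 3 comparison(s) -> [0, 9, 26, 29, -2, 9]
Insert -2: 29 > -2 (shift), 26 > -2 (shift), 9 > -2 (shift), 0 > -2 (shift), reached front = 4 comparison(s) -> [-2, 0, 9, 26, 29, 9]
Insert 9: 29 > 9 (shift), 26 > 9 (shift), 9 <= 9 (stop) = 3 comparison(s) -> [-2, 0, 9, 9, 26, 29]
Total comparisons: 1 + 2 + 3 + 4 + 3 = 13


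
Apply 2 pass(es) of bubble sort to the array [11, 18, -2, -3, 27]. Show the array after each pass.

After pass 1: [11, -2, -3, 18, 27] (2 swaps)
After pass 2: [-2, -3, 11, 18, 27] (2 swaps)
Total swaps: 4


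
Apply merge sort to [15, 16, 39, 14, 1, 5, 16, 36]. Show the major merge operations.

Divide and conquer:
  Merge [15] + [16] -> [15, 16]
  Merge [39] + [14] -> [14, 39]
  Merge [15, 16] + [14, 39] -> [14, 15, 16, 39]
  Merge [1] + [5] -> [1, 5]
  Merge [16] + [36] -> [16, 36]
  Merge [1, 5] + [16, 36] -> [1, 5, 16, 36]
  Merge [14, 15, 16, 39] + [1, 5, 16, 36] -> [1, 5, 14, 15, 16, 16, 36, 39]
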